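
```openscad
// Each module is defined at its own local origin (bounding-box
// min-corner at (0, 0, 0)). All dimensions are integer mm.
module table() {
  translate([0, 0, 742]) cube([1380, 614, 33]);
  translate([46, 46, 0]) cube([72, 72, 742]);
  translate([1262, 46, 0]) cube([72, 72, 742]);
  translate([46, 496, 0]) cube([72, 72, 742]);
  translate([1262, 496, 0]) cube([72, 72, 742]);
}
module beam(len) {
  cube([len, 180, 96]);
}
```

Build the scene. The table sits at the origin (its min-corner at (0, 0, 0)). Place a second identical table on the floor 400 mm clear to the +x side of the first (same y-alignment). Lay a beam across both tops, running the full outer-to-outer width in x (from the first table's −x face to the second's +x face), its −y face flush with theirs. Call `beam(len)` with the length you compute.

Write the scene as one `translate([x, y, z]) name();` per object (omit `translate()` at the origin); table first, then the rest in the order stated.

table();
translate([1780, 0, 0]) table();
translate([0, 0, 775]) beam(3160);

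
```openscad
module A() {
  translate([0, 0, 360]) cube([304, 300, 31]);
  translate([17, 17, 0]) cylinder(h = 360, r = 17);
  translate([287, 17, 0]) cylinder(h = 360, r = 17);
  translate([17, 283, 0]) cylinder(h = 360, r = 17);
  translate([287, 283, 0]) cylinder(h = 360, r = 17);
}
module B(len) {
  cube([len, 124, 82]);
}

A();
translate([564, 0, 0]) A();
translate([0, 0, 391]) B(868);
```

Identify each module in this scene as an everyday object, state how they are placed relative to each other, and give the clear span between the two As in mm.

A is a stool. B is a beam. A beam spans the tops of two stools. The clear span between the two stools is 260 mm.

Second stool starts at x = 564; first ends at x = 304; clear span = 564 − 304 = 260 mm.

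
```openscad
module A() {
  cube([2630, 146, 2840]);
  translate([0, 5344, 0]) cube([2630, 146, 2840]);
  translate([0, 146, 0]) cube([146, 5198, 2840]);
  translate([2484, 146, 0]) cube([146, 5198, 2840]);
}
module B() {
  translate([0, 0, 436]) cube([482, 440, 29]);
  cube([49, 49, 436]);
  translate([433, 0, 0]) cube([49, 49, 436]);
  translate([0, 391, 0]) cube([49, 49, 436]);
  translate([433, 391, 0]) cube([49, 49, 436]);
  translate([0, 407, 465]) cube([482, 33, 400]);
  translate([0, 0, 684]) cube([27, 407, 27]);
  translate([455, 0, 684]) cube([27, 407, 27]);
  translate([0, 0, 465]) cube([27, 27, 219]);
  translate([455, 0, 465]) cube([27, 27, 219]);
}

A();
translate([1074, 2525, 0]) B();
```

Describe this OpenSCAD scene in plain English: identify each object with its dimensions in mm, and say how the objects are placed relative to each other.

A is the wall frame of a small rectangular building: four walls, each 2840 mm tall and 146 mm thick, enclosing a footprint 2630 mm (x) by 5490 mm (y) outside-to-outside, with no floor or roof. The front and back walls (the −y and +y sides) span the full width; the two side walls fit between them.

B is a chair. The seat is a 482×440×29 mm slab with its top at z = 465 mm, on four 49×49 mm corner legs (flush with the seat edges, standing on z = 0). A flat backrest 33 mm thick, 400 mm tall, spans the full seat width and rises from the seat top along its +y edge, rear face flush with the rear of the seat. Two armrests of 27×27 mm section run along each side from the seat's front edge to the front of the backrest, top faces 246 mm above the seat top and outer faces flush with the seat's x-edges; a 27×27 mm post under the front of each armrest stands on the seat at the front corner.

The chair sits inside the house frame, centred.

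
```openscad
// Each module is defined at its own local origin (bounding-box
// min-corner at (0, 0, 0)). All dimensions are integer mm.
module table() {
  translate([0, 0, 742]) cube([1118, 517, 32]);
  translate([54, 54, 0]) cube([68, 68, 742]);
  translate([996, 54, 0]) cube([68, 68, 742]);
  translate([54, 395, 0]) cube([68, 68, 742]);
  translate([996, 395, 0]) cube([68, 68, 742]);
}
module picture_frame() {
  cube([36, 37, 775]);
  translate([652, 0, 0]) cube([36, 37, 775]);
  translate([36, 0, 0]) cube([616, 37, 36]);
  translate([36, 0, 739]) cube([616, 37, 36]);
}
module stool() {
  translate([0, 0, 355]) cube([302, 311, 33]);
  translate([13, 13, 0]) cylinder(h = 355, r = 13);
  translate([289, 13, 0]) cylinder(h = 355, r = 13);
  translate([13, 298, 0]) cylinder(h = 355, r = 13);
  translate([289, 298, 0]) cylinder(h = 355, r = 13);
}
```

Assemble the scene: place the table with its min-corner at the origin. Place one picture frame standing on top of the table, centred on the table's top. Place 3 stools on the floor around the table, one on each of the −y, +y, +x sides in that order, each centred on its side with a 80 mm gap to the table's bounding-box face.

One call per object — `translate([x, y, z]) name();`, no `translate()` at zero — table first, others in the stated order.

table();
translate([215, 240, 774]) picture_frame();
translate([408, -391, 0]) stool();
translate([408, 597, 0]) stool();
translate([1198, 103, 0]) stool();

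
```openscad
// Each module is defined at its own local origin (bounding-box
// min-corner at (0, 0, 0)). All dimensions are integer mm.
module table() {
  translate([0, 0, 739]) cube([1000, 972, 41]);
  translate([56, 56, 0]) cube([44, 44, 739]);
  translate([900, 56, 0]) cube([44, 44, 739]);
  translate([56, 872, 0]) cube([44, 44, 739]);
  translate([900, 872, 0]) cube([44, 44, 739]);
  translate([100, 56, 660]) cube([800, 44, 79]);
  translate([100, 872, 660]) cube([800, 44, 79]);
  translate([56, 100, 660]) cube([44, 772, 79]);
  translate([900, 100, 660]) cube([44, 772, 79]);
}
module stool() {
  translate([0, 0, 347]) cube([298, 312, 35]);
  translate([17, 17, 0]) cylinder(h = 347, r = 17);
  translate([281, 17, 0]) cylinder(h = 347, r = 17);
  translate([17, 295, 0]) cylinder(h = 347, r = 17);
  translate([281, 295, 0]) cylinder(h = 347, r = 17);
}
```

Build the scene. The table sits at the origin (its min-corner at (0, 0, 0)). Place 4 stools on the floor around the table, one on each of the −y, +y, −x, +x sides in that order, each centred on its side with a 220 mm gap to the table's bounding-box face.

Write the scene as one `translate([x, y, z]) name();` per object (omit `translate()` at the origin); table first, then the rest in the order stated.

table();
translate([351, -532, 0]) stool();
translate([351, 1192, 0]) stool();
translate([-518, 330, 0]) stool();
translate([1220, 330, 0]) stool();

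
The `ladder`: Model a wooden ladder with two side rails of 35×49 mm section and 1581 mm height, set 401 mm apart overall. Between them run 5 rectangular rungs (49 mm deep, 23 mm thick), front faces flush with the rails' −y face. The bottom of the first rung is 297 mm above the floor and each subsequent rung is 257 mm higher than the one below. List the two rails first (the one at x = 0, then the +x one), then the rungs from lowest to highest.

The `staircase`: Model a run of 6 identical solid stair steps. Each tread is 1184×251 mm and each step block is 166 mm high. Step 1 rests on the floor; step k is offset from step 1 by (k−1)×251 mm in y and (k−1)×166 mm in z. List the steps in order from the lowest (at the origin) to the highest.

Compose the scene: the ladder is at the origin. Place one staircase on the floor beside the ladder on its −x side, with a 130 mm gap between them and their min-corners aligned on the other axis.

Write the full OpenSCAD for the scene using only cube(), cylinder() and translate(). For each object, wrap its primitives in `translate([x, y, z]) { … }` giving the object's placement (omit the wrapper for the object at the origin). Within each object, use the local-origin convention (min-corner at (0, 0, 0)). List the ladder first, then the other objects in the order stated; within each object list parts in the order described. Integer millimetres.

cube([35, 49, 1581]);
translate([366, 0, 0]) cube([35, 49, 1581]);
translate([35, 0, 297]) cube([331, 49, 23]);
translate([35, 0, 554]) cube([331, 49, 23]);
translate([35, 0, 811]) cube([331, 49, 23]);
translate([35, 0, 1068]) cube([331, 49, 23]);
translate([35, 0, 1325]) cube([331, 49, 23]);
translate([-1314, 0, 0]) {
  cube([1184, 251, 166]);
  translate([0, 251, 166]) cube([1184, 251, 166]);
  translate([0, 502, 332]) cube([1184, 251, 166]);
  translate([0, 753, 498]) cube([1184, 251, 166]);
  translate([0, 1004, 664]) cube([1184, 251, 166]);
  translate([0, 1255, 830]) cube([1184, 251, 166]);
}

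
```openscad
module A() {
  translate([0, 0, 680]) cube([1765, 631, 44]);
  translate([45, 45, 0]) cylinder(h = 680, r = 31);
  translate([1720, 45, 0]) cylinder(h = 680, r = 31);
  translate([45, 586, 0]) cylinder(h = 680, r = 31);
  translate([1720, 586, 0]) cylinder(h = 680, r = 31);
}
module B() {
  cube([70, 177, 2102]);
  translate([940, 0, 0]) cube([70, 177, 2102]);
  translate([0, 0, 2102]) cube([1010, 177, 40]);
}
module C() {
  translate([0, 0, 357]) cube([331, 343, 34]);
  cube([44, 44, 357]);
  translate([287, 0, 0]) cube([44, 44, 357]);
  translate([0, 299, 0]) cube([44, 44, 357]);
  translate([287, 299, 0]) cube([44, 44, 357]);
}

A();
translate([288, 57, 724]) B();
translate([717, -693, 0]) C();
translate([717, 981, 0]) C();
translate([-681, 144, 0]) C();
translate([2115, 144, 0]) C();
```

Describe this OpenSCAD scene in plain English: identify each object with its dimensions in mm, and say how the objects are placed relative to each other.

A is a rectangular dining table. The top is 1765×631×44 mm with its upper surface at z = 724 mm. It stands on four round legs of 62 mm diameter, each leg's bounding box inset 14 mm from the nearest pair of top edges, running from the floor to the underside of the top.

B is a rectangular door frame: two vertical jambs of 70×177 mm section, 2102 mm tall, with a clear opening 870 mm wide between their inner faces. A header 40 mm tall and 177 mm deep lies on top of the jambs and spans the full outside width.

C is a simple wooden stool: a rectangular seat 331 mm (x) by 343 mm (y), 34 mm thick, top face at z = 391 mm, on four square legs, each 44×44 mm in cross-section. The legs rest on z = 0, each flush with a corner of the seat.

The door frame is on top of the table. Four stools sit around the table at the −y, +y, −x, +x sides.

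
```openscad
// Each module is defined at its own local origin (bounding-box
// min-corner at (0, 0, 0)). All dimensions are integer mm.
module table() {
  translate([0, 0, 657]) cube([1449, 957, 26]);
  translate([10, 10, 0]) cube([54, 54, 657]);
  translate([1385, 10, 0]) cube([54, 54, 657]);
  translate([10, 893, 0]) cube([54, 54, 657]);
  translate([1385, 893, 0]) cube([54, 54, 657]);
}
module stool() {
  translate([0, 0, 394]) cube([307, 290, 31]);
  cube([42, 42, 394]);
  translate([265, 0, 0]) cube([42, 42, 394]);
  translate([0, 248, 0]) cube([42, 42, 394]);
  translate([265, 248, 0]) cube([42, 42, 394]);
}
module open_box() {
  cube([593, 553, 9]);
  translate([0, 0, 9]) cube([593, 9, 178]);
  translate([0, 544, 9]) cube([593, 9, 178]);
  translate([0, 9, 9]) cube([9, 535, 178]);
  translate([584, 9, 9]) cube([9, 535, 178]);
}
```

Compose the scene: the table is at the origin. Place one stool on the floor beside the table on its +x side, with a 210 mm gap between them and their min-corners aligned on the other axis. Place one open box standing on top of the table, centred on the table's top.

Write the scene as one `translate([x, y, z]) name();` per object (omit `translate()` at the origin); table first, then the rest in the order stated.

table();
translate([1659, 0, 0]) stool();
translate([428, 202, 683]) open_box();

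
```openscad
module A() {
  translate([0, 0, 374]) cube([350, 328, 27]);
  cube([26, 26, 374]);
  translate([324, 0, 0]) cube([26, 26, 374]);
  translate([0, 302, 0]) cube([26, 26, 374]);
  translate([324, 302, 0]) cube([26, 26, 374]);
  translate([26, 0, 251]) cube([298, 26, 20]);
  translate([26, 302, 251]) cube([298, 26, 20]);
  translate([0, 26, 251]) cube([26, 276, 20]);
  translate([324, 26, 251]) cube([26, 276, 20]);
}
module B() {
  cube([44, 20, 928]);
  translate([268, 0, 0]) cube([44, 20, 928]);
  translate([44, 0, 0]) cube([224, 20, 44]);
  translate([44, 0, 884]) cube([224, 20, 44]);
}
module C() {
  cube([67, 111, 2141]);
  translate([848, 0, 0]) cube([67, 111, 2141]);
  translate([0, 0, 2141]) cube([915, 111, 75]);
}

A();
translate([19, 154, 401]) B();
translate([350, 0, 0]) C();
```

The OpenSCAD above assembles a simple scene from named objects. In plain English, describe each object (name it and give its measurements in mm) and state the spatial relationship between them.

A is a four-legged stool. The seat is 350×328 mm, 27 mm thick, top at z = 401 mm. It stands on four square legs, each 26×26 mm in cross-section, from z = 0 to the seat underside, each flush with a corner of the seat. Four stretchers, 26 mm wide and 20 mm tall, connect adjacent legs with their undersides at z = 251 mm, each running between the inner faces of the legs it joins and aligned with the legs' outer faces on the other axis.

B is a rectangular picture frame lying in the x–z plane (depth along y). The opening is 224 mm wide (x) by 840 mm tall (z), surrounded by a border 44 mm wide on all four sides. The frame is 20 mm deep and is made of two full-height vertical stiles with two horizontal rails fitted between them.

C is a rectangular door frame: two vertical jambs of 67×111 mm section, 2141 mm tall, with a clear opening 781 mm wide between their inner faces. A header 75 mm tall and 111 mm deep lies on top of the jambs and spans the full outside width.

The picture frame is on top of the stool, centred. The door frame is against the stool's +x side, with their −y faces flush.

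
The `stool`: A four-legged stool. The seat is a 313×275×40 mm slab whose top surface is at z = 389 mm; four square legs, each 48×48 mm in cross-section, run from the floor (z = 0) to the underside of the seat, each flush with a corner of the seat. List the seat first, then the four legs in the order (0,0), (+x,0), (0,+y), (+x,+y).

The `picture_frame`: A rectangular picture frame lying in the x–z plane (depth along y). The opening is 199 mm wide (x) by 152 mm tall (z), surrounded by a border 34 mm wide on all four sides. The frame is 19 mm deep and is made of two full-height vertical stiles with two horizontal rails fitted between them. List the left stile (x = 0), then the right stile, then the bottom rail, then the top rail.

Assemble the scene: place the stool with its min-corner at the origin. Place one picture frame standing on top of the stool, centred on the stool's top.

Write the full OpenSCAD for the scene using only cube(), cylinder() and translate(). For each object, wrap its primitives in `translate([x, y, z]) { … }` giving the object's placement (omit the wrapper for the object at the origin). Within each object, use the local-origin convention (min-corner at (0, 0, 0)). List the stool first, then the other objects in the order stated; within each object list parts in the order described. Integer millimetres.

translate([0, 0, 349]) cube([313, 275, 40]);
cube([48, 48, 349]);
translate([265, 0, 0]) cube([48, 48, 349]);
translate([0, 227, 0]) cube([48, 48, 349]);
translate([265, 227, 0]) cube([48, 48, 349]);
translate([23, 128, 389]) {
  cube([34, 19, 220]);
  translate([233, 0, 0]) cube([34, 19, 220]);
  translate([34, 0, 0]) cube([199, 19, 34]);
  translate([34, 0, 186]) cube([199, 19, 34]);
}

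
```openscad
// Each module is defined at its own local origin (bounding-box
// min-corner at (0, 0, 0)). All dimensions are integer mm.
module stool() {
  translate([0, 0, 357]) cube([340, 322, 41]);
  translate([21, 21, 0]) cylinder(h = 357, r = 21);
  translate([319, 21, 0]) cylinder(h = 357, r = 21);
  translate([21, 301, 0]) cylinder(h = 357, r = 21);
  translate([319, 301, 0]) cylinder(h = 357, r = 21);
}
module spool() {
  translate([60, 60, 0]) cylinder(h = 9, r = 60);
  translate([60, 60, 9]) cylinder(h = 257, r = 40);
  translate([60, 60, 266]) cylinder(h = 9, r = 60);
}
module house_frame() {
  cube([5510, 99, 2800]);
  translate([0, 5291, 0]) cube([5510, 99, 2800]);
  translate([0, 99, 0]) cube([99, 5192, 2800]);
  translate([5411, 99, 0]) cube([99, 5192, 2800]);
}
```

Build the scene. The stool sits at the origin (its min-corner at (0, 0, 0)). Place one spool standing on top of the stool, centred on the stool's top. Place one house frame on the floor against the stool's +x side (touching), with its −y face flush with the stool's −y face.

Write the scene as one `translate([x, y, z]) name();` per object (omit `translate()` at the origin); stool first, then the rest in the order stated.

stool();
translate([110, 101, 398]) spool();
translate([340, 0, 0]) house_frame();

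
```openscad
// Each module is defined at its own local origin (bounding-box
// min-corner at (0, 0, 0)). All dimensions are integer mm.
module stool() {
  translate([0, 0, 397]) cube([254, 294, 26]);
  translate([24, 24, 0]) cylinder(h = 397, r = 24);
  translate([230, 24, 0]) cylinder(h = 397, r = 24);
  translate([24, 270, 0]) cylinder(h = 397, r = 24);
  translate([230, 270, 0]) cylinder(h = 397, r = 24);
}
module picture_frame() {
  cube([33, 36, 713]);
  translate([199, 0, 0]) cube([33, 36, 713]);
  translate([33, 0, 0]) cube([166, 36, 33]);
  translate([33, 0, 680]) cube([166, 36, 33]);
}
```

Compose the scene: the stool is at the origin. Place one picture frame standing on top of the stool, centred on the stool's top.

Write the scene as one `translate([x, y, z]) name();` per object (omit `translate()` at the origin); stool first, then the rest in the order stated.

stool();
translate([11, 129, 423]) picture_frame();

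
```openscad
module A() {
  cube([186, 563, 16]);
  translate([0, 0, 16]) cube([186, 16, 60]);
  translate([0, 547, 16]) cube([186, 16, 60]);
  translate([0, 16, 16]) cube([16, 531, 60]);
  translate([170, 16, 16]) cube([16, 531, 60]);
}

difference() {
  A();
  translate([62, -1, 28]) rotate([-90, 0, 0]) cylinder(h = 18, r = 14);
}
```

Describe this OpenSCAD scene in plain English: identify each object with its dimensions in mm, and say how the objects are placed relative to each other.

A is an open storage box with external size 186×563×76 mm and wall thickness 16 mm (the base is also 16 mm thick). The base covers the whole footprint; the four walls stand on the base, with the y-facing walls full-width and the x-facing walls fitting between their inner faces.

The open box has a circular hole of radius 14 mm through its front wall, centred at (x = 62, z = 28).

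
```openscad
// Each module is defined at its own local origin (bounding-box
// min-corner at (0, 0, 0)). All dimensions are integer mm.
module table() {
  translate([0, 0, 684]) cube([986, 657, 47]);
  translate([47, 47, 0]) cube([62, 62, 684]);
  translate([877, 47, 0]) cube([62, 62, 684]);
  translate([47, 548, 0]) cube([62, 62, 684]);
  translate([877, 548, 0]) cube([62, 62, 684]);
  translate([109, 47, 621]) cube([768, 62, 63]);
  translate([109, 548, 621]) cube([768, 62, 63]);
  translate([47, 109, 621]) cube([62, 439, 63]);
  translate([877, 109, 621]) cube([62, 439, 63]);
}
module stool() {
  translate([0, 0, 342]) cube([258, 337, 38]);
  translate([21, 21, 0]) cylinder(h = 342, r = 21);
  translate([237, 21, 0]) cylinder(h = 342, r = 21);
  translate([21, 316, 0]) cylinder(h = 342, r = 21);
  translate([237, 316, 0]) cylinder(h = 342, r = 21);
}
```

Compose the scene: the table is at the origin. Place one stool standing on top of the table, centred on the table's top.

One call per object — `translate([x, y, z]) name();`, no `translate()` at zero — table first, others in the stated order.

table();
translate([364, 160, 731]) stool();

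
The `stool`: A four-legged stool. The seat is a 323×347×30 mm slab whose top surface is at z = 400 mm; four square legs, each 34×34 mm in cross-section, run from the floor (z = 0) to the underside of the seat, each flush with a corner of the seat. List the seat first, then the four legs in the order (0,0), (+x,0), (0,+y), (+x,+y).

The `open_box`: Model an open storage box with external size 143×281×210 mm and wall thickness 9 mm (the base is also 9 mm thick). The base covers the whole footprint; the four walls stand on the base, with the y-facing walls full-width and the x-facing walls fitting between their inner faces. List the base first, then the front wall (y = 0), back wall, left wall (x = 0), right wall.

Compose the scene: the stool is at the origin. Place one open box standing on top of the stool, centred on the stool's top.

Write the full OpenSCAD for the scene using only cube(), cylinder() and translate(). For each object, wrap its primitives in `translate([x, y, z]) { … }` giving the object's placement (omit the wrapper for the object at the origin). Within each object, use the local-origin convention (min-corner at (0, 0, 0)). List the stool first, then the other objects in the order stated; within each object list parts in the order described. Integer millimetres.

translate([0, 0, 370]) cube([323, 347, 30]);
cube([34, 34, 370]);
translate([289, 0, 0]) cube([34, 34, 370]);
translate([0, 313, 0]) cube([34, 34, 370]);
translate([289, 313, 0]) cube([34, 34, 370]);
translate([90, 33, 400]) {
  cube([143, 281, 9]);
  translate([0, 0, 9]) cube([143, 9, 201]);
  translate([0, 272, 9]) cube([143, 9, 201]);
  translate([0, 9, 9]) cube([9, 263, 201]);
  translate([134, 9, 9]) cube([9, 263, 201]);
}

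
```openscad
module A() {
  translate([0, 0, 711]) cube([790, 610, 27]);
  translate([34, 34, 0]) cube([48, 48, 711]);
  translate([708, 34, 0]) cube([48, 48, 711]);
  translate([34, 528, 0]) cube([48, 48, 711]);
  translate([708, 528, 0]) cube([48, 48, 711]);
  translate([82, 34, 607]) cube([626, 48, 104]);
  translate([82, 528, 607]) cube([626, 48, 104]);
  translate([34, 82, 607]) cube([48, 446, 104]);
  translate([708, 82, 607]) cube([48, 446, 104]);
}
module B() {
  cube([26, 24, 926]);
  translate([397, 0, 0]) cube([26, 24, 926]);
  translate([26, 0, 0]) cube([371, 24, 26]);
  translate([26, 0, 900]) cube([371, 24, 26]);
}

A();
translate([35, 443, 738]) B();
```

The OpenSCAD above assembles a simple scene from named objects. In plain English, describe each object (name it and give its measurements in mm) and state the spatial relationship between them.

A is a table with a 790×610 mm rectangular top, 27 mm thick, top surface at z = 738 mm, supported by four 48×48 mm square legs, each inset 34 mm from the nearest pair of top edges, running from the floor. Four apron rails, 48 mm thick and 104 mm tall, run between adjacent legs with their top edges flush with the underside of the top and their outer faces flush with the legs' outer faces.

B is a picture frame with a 371×874 mm rectangular opening (x by z) and a uniform 26 mm border on every side. Frame depth is 24 mm along y. It is built from two vertical stiles running the full outside height and two horizontal rails spanning the gap between the stiles.

The picture frame is on top of the table.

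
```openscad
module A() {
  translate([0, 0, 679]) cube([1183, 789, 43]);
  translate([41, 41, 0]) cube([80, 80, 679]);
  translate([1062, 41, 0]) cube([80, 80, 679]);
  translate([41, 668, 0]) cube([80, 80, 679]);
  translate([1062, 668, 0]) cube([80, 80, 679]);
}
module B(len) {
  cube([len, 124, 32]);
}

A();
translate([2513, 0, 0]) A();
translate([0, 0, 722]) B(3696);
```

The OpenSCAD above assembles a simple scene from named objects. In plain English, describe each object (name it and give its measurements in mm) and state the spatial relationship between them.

A is a table with a 1183×789 mm rectangular top, 43 mm thick, top surface at z = 722 mm, supported by four 80×80 mm square legs, each inset 41 mm from the nearest pair of top edges, running from the floor.

B is a rectangular beam 3696 mm long (x), 124 mm deep (y), 32 mm thick (z).

The beam spans the tops of two tables placed 1330 mm apart, resting at z = 722 mm.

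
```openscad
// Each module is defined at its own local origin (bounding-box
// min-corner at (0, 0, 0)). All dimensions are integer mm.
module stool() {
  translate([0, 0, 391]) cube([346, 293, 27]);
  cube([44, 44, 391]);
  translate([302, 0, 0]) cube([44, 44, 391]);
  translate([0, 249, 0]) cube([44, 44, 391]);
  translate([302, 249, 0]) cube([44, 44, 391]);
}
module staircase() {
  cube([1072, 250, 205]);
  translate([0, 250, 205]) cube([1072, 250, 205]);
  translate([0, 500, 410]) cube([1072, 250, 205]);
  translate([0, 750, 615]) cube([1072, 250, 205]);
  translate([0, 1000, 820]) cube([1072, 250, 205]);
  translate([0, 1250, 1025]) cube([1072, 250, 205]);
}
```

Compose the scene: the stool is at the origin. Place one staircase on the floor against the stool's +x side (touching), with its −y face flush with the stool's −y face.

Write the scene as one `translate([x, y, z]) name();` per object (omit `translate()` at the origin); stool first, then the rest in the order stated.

stool();
translate([346, 0, 0]) staircase();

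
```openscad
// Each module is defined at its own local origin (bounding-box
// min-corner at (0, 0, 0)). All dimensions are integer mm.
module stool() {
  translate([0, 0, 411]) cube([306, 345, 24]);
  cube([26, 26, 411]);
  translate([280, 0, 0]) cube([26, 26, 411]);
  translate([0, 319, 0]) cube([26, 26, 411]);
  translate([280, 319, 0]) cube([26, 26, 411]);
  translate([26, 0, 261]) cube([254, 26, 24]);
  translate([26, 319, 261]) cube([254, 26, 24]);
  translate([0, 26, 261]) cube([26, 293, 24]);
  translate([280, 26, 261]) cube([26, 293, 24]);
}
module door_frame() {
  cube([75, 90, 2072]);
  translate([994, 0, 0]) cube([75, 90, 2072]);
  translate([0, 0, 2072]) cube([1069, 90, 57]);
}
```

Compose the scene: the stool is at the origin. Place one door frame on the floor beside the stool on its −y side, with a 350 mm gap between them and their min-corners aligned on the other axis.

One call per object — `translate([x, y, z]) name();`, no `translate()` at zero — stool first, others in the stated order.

stool();
translate([0, -440, 0]) door_frame();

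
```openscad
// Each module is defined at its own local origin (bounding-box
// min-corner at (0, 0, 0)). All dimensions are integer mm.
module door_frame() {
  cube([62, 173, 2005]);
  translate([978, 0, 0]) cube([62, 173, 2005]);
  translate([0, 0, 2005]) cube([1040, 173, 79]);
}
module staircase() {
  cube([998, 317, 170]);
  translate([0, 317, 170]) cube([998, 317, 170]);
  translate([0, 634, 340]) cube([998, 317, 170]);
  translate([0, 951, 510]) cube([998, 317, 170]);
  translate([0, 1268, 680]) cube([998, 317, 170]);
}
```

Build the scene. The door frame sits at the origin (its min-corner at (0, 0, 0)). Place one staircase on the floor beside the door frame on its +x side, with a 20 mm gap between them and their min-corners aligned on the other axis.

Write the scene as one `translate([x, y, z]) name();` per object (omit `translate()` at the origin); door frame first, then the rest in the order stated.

door_frame();
translate([1060, 0, 0]) staircase();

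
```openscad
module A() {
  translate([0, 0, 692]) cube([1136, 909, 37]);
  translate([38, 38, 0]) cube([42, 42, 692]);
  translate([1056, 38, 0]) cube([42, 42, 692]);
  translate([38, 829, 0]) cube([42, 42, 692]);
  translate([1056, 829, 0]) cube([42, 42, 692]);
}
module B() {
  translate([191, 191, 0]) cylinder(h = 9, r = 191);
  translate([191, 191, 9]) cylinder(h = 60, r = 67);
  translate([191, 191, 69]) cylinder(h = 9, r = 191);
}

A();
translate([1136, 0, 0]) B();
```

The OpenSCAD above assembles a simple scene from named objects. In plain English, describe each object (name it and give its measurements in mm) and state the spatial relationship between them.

A is a rectangular dining table. The top is 1136×909×37 mm with its upper surface at z = 729 mm. It stands on four 42×42 mm square legs, each inset 38 mm from the nearest pair of top edges, running from the floor to the underside of the top.

B is a spool: two coaxial disc flanges of radius 191 mm and thickness 9 mm, joined by a core cylinder of radius 67 mm and height 60 mm. The lower flange rests on z = 0 and the three cylinders share a vertical axis.

The spool is against the table's +x side, with their −y faces flush.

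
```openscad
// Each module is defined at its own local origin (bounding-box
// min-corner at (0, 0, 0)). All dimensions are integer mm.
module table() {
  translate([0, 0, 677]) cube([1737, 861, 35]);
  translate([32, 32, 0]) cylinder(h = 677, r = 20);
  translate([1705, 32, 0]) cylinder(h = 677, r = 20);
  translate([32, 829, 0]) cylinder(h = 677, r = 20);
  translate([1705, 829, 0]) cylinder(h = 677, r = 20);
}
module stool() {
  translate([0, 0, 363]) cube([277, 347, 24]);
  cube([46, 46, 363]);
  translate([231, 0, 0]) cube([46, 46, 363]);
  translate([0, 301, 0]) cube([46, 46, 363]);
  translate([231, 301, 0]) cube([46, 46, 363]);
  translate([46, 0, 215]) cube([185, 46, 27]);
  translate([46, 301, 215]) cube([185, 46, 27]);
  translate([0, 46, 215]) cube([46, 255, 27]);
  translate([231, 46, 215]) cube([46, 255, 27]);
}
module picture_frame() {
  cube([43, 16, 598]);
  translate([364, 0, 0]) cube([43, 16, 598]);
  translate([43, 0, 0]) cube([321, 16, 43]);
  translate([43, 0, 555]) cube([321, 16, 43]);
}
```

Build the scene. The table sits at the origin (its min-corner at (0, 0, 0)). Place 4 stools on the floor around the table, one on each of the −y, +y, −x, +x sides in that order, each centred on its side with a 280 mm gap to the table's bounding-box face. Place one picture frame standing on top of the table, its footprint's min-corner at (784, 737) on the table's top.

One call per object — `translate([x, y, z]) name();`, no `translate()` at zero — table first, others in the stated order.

table();
translate([730, -627, 0]) stool();
translate([730, 1141, 0]) stool();
translate([-557, 257, 0]) stool();
translate([2017, 257, 0]) stool();
translate([784, 737, 712]) picture_frame();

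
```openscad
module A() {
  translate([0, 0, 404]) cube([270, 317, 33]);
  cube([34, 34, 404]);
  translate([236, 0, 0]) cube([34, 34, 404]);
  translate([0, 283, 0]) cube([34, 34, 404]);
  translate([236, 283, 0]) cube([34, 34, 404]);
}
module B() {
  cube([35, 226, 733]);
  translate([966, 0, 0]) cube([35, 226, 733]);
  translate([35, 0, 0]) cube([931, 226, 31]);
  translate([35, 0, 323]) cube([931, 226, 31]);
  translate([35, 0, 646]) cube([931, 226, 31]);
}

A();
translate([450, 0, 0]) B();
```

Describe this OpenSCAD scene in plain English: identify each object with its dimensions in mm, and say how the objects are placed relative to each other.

A is a simple wooden stool: a rectangular seat 270 mm (x) by 317 mm (y), 33 mm thick, top face at z = 437 mm, on four square legs, each 34×34 mm in cross-section. The legs rest on z = 0, each flush with a corner of the seat.

B is an open bookshelf. Two side panels, each 35 mm thick, 226 mm deep and 733 mm tall, stand 1001 mm apart (outside-to-outside). Between them sit 3 shelves, each 31 mm thick and 226 mm deep, spanning the full gap between the sides. The bottom shelf rests on the floor (its underside at z = 0) and the clear gap between one shelf's top and the next shelf's underside is 292 mm.

The bookshelf is on the floor beside the stool on its +x side.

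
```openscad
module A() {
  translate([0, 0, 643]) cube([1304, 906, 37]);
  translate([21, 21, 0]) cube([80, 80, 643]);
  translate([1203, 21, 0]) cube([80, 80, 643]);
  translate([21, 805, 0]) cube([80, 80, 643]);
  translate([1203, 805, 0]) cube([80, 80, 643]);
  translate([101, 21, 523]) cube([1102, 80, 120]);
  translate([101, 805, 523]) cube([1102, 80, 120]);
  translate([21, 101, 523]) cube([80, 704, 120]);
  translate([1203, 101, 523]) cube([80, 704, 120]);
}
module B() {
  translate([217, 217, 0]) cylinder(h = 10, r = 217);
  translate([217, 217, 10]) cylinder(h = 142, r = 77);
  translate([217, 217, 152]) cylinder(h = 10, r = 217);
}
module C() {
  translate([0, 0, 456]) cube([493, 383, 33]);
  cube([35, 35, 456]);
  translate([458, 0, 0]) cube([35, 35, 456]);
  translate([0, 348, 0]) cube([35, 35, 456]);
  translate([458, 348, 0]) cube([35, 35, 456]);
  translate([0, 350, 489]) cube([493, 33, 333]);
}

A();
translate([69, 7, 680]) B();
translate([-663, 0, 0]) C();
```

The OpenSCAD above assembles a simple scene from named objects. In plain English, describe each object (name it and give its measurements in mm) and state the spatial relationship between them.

A is a rectangular dining table. The top is 1304×906×37 mm with its upper surface at z = 680 mm. It stands on four 80×80 mm square legs, each inset 21 mm from the nearest pair of top edges, running from the floor to the underside of the top. Four apron rails, 80 mm thick and 120 mm tall, run between adjacent legs with their top edges flush with the underside of the top and their outer faces flush with the legs' outer faces.

B is a spool: two coaxial disc flanges of radius 217 mm and thickness 10 mm, joined by a core cylinder of radius 77 mm and height 142 mm. The lower flange rests on z = 0 and the three cylinders share a vertical axis.

C is a chair: 493×383 mm seat, 33 mm thick, top at z = 489 mm, on four 35 mm square corner legs flush with the seat edges. A 33 mm thick backrest slab spans the full seat width, extending 333 mm above the seat top, its back face flush with the seat's +y edge.

The spool is on top of the table. The chair is on the floor beside the table on its −x side.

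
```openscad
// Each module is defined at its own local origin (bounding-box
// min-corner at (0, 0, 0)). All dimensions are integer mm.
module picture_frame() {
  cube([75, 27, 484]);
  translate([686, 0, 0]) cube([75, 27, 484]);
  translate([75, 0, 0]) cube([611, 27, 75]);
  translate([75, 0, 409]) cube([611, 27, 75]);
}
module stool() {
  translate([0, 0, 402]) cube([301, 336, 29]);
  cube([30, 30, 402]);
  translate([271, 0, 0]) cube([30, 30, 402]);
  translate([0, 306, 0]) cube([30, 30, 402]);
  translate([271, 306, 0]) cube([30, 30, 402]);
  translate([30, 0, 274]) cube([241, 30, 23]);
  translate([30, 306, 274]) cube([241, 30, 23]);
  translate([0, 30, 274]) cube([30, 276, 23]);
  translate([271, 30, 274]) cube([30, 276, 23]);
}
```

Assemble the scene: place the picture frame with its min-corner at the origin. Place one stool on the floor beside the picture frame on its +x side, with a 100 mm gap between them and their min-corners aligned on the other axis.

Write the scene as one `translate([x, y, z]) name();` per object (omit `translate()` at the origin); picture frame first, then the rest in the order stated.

picture_frame();
translate([861, 0, 0]) stool();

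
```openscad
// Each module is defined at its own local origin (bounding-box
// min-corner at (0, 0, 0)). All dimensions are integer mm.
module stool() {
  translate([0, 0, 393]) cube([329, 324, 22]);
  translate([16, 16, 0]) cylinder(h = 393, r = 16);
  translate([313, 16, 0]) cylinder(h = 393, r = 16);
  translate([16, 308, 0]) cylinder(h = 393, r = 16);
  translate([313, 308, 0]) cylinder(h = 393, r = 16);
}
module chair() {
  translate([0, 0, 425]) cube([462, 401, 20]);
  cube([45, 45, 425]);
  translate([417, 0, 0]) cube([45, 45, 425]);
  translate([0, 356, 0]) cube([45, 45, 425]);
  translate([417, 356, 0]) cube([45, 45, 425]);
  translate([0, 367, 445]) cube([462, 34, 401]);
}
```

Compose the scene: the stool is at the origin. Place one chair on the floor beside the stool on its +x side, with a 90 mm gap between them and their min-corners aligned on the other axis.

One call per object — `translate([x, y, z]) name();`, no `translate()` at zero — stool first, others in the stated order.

stool();
translate([419, 0, 0]) chair();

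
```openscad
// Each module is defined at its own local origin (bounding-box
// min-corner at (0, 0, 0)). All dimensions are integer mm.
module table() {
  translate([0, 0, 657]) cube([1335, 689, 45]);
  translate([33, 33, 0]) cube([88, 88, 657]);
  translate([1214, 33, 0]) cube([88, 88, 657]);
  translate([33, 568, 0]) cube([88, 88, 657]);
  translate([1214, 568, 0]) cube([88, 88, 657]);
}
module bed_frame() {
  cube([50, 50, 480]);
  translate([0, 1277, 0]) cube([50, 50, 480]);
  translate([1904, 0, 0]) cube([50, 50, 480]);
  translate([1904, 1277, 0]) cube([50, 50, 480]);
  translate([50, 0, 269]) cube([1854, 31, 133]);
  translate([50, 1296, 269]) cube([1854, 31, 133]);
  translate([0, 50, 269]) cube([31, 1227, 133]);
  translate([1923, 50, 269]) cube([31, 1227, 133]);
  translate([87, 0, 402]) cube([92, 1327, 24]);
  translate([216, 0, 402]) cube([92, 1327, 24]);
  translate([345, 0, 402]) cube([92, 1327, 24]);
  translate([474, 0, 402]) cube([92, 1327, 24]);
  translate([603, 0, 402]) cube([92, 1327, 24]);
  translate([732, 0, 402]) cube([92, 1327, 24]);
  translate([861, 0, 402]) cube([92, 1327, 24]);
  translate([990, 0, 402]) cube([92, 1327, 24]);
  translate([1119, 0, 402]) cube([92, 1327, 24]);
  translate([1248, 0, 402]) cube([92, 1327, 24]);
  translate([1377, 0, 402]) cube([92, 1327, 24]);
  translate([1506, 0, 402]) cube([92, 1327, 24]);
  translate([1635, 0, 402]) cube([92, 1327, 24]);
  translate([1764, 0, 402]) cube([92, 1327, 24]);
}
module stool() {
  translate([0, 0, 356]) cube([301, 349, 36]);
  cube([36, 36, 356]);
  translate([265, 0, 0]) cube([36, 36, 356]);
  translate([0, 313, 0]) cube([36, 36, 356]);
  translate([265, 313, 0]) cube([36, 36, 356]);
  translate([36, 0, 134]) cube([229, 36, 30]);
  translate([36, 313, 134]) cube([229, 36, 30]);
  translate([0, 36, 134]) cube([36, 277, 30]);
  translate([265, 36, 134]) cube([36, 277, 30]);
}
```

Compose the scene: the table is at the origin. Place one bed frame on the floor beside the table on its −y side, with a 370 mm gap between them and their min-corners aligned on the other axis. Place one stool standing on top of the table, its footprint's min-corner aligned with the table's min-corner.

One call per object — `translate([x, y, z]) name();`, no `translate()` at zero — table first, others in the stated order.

table();
translate([0, -1697, 0]) bed_frame();
translate([0, 0, 702]) stool();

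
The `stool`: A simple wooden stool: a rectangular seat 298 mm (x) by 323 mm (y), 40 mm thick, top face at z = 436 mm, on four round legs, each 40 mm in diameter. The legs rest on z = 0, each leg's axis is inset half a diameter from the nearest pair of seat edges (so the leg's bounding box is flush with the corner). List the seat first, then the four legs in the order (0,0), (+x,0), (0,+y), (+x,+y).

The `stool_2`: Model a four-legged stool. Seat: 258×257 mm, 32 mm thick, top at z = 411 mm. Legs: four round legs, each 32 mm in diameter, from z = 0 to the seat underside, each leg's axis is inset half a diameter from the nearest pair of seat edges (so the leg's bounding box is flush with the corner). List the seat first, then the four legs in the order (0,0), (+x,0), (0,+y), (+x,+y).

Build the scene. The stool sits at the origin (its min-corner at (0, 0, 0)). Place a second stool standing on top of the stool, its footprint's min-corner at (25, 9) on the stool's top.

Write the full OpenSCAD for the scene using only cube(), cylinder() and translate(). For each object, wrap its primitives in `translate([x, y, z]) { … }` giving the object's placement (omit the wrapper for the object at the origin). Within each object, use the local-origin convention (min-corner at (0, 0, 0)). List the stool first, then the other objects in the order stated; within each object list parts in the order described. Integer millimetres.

translate([0, 0, 396]) cube([298, 323, 40]);
translate([20, 20, 0]) cylinder(h = 396, r = 20);
translate([278, 20, 0]) cylinder(h = 396, r = 20);
translate([20, 303, 0]) cylinder(h = 396, r = 20);
translate([278, 303, 0]) cylinder(h = 396, r = 20);
translate([25, 9, 436]) {
  translate([0, 0, 379]) cube([258, 257, 32]);
  translate([16, 16, 0]) cylinder(h = 379, r = 16);
  translate([242, 16, 0]) cylinder(h = 379, r = 16);
  translate([16, 241, 0]) cylinder(h = 379, r = 16);
  translate([242, 241, 0]) cylinder(h = 379, r = 16);
}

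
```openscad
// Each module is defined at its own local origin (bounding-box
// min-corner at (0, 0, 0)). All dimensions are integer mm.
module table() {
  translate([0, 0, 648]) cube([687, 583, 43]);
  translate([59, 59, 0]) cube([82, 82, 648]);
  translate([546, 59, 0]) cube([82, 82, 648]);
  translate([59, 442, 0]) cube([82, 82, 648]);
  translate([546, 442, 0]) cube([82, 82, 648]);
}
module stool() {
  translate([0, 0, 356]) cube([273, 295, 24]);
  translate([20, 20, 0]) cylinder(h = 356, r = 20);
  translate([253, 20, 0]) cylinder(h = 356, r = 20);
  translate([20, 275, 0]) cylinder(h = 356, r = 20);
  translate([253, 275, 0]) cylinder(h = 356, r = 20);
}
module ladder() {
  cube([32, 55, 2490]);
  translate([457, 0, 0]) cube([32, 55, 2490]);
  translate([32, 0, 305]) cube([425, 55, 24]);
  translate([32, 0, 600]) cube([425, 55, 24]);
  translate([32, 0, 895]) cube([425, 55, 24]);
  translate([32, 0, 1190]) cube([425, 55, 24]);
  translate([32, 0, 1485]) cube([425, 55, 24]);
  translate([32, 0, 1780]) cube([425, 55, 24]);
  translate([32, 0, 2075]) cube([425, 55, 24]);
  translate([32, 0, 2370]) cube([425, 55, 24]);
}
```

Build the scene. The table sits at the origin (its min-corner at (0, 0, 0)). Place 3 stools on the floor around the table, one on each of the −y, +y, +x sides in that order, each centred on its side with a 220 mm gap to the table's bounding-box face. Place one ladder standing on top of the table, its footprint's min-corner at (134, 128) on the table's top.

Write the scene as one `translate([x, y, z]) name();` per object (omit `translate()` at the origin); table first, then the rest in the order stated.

table();
translate([207, -515, 0]) stool();
translate([207, 803, 0]) stool();
translate([907, 144, 0]) stool();
translate([134, 128, 691]) ladder();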